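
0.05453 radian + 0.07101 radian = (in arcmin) 431.6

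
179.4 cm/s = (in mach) 0.005269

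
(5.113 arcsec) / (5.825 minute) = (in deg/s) 4.064e-06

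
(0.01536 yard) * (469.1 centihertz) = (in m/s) 0.06589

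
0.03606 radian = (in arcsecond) 7438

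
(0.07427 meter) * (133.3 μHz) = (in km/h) 3.564e-05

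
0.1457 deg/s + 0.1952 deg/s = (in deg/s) 0.3409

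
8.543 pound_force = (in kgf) 3.875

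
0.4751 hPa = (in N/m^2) 47.51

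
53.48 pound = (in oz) 855.7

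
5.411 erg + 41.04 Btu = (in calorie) 1.035e+04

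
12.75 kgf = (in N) 125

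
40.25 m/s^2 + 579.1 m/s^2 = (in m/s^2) 619.4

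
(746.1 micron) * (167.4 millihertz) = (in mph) 0.0002794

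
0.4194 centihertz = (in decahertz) 0.0004194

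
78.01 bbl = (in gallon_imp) 2728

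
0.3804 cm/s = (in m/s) 0.003804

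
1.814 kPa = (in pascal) 1814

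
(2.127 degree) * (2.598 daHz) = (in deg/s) 55.26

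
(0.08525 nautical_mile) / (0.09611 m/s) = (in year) 5.209e-05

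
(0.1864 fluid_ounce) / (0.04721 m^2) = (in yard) 0.0001277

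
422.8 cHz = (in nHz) 4.228e+09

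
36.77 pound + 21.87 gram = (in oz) 589.1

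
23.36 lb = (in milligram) 1.06e+07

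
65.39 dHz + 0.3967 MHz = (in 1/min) 2.38e+07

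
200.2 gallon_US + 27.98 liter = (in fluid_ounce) 2.657e+04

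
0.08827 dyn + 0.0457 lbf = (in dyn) 2.033e+04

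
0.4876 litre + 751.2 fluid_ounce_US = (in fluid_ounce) 767.7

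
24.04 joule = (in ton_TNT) 5.746e-09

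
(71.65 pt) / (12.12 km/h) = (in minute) 0.0001251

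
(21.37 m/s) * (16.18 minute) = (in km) 20.75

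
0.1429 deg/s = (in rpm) 0.02382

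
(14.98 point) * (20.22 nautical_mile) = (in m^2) 197.9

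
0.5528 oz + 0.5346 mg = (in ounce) 0.5528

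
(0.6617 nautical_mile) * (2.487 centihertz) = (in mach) 0.08951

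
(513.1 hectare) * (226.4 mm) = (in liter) 1.162e+09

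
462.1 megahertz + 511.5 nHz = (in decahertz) 4.621e+07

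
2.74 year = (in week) 142.9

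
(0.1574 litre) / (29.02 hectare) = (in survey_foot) 1.779e-09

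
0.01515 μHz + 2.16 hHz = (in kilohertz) 0.216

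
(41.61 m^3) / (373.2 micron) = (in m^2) 1.115e+05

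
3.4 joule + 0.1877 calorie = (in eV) 2.612e+19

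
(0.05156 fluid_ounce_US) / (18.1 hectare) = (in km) 8.424e-15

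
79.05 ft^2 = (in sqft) 79.05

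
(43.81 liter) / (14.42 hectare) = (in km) 3.038e-10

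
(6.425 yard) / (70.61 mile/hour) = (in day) 2.154e-06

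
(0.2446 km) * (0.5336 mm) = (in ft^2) 1.405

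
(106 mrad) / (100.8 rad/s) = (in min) 1.753e-05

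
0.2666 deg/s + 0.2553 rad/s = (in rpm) 2.482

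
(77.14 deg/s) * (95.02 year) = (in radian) 4.034e+09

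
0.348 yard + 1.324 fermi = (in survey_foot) 1.044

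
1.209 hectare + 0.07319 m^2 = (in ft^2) 1.301e+05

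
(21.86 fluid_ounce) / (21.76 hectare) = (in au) 1.986e-20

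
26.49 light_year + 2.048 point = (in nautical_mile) 1.353e+14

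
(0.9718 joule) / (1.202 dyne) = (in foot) 2.653e+05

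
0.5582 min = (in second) 33.49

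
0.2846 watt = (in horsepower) 0.0003817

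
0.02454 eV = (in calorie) 9.397e-22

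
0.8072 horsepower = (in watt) 601.9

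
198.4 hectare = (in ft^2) 2.136e+07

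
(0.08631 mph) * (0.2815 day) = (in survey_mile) 0.5831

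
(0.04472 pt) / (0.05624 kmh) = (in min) 1.683e-05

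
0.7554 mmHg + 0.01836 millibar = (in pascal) 102.5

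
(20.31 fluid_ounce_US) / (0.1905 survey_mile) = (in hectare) 1.959e-10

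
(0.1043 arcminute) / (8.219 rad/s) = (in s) 3.691e-06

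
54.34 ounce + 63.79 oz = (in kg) 3.349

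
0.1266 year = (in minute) 6.654e+04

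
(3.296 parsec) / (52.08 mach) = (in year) 1.819e+05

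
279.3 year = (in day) 1.019e+05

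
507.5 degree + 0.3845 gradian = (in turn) 1.411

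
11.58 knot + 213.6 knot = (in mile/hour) 259.1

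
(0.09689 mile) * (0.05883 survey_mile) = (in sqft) 1.589e+05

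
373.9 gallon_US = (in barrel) 8.902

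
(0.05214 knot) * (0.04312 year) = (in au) 2.438e-07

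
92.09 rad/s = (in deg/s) 5276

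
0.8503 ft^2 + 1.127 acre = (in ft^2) 4.909e+04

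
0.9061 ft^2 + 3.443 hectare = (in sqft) 3.706e+05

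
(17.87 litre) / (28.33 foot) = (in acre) 5.114e-07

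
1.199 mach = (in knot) 793.6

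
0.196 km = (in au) 1.31e-09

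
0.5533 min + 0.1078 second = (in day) 0.0003855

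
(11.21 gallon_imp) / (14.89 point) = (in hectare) 0.0009702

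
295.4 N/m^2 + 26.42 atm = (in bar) 26.77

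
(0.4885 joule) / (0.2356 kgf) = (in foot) 0.6937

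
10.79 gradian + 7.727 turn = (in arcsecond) 1.005e+07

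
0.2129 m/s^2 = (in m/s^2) 0.2129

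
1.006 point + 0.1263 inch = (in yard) 0.003896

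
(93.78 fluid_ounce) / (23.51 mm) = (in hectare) 1.18e-05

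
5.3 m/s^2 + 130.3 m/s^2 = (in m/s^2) 135.6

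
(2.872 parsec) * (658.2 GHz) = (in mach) 1.713e+26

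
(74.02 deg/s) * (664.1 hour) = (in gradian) 1.966e+08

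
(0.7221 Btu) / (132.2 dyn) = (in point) 1.634e+09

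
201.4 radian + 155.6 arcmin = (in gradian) 1.282e+04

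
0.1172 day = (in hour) 2.813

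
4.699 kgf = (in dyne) 4.608e+06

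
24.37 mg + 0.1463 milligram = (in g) 0.02452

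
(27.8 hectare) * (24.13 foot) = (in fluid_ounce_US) 6.914e+10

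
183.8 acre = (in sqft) 8.006e+06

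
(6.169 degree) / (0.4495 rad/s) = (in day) 2.772e-06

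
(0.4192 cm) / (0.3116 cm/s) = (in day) 1.557e-05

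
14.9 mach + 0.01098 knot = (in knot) 9862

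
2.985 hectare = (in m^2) 2.985e+04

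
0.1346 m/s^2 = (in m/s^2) 0.1346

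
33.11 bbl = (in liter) 5264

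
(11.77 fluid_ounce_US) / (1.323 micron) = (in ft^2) 2832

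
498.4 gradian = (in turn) 1.246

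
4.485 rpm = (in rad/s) 0.4697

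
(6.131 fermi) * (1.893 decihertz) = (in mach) 3.409e-18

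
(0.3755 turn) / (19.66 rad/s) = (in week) 1.984e-07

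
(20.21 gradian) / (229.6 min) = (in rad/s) 2.304e-05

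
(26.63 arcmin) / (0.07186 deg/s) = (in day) 7.149e-05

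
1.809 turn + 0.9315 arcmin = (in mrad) 1.137e+04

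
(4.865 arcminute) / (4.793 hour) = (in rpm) 7.832e-07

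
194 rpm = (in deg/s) 1164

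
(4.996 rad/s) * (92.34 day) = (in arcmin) 1.37e+11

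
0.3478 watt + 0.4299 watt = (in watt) 0.7777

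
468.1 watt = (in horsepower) 0.6277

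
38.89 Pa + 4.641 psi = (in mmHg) 240.3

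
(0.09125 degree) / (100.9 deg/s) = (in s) 0.0009044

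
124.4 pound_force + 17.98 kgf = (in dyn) 7.297e+07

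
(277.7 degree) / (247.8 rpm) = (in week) 3.088e-07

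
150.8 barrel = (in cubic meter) 23.98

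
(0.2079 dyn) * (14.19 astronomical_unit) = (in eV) 2.755e+25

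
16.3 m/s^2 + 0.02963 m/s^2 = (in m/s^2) 16.33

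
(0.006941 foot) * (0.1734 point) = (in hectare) 1.294e-11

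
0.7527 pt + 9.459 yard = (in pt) 2.452e+04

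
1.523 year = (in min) 8.005e+05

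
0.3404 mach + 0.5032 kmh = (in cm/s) 1.16e+04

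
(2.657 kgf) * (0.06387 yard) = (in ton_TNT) 3.637e-10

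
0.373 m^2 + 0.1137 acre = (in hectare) 0.04605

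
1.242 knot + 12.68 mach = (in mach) 12.68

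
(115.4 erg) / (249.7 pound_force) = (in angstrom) 103.9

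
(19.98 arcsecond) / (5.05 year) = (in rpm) 5.808e-12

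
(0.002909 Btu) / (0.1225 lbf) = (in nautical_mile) 0.003041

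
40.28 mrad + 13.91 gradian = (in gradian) 16.47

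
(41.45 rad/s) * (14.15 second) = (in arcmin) 2.016e+06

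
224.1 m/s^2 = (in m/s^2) 224.1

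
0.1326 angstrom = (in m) 1.326e-11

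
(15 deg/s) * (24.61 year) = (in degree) 1.164e+10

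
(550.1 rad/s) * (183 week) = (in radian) 6.088e+10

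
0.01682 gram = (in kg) 1.682e-05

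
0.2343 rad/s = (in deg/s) 13.42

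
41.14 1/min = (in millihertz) 685.7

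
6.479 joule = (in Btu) 0.006141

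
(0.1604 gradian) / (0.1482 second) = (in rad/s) 0.017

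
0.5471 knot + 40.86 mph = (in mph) 41.49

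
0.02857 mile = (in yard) 50.28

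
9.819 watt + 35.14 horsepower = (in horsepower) 35.15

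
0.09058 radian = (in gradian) 5.767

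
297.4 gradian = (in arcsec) 9.636e+05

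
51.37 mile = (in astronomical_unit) 5.526e-07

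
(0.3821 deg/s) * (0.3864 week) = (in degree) 8.929e+04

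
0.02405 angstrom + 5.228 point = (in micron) 1844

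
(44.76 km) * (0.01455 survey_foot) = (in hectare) 0.01985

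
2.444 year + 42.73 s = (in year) 2.444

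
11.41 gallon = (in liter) 43.19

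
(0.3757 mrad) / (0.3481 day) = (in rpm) 1.193e-07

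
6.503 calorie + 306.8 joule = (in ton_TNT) 7.983e-08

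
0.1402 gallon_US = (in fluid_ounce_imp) 18.68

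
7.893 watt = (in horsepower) 0.01058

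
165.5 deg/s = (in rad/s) 2.889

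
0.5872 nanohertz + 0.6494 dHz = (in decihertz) 0.6494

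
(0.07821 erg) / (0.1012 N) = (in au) 5.166e-19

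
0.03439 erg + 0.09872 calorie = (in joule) 0.413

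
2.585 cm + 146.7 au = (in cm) 2.195e+15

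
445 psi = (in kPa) 3068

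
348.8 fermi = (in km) 3.488e-16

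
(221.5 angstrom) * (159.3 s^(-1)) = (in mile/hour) 7.893e-06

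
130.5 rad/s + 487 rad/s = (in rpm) 5897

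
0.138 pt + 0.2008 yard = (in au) 1.228e-12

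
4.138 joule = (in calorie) 0.989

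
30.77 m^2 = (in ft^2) 331.2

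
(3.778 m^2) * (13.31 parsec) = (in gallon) 4.099e+20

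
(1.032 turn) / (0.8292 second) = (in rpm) 74.67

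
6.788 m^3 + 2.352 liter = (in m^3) 6.79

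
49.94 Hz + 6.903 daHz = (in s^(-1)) 119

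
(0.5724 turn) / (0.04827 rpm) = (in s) 711.5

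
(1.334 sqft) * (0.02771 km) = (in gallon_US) 907.2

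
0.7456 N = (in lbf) 0.1676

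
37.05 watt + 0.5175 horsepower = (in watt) 422.9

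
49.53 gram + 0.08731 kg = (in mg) 1.368e+05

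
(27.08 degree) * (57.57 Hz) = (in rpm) 259.8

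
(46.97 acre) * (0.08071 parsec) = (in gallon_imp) 1.041e+23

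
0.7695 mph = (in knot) 0.6687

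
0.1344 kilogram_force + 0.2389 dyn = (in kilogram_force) 0.1344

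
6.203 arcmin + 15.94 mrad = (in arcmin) 61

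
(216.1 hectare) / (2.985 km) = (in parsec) 2.346e-14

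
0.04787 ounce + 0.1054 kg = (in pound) 0.2354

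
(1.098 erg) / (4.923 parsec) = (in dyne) 7.228e-20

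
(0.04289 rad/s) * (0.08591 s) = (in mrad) 3.685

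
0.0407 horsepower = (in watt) 30.35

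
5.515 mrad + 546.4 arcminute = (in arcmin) 565.4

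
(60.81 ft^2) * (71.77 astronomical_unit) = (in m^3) 6.066e+13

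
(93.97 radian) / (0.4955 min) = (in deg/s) 181.1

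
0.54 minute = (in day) 0.000375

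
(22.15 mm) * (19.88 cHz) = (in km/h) 0.01585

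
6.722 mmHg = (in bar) 0.008962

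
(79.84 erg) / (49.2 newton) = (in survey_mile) 1.008e-10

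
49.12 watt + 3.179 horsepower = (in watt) 2420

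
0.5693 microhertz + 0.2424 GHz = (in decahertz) 2.424e+07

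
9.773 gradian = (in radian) 0.1535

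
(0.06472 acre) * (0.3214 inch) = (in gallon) 564.8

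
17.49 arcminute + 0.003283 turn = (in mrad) 25.72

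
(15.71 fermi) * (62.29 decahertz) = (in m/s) 9.786e-12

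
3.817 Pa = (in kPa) 0.003817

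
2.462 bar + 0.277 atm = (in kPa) 274.3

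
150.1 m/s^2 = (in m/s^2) 150.1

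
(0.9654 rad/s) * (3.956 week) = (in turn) 3.676e+05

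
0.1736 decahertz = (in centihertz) 173.6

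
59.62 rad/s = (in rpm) 569.3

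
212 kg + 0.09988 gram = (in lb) 467.4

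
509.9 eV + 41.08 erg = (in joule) 4.108e-06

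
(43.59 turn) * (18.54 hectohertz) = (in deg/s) 2.909e+07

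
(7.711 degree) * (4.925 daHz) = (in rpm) 63.29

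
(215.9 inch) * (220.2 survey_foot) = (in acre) 0.09095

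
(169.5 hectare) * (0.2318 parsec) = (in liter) 1.212e+25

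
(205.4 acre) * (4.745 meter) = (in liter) 3.944e+09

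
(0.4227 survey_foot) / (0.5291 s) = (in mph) 0.5447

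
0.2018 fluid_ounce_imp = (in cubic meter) 5.734e-06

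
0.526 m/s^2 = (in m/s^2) 0.526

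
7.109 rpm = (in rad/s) 0.7445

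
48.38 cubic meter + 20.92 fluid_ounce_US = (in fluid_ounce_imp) 1.703e+06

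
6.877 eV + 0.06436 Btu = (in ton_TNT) 1.623e-08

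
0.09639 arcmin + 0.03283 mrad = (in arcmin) 0.2093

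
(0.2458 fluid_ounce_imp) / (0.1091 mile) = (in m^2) 3.978e-08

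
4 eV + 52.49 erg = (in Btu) 4.975e-09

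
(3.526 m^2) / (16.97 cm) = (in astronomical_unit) 1.389e-10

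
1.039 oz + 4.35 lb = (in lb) 4.415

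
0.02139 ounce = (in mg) 606.4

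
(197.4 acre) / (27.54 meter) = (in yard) 3.172e+04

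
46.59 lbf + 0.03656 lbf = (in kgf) 21.15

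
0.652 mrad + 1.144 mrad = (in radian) 0.001796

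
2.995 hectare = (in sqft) 3.224e+05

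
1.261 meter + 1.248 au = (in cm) 1.867e+13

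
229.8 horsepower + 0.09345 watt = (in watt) 1.714e+05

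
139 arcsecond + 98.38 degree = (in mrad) 1718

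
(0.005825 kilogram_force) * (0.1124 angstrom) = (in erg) 6.421e-06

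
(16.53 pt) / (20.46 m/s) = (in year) 9.038e-12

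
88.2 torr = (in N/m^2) 1.176e+04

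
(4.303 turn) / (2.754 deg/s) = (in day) 0.00651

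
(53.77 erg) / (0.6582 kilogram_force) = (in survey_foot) 2.733e-06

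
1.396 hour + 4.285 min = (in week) 0.008735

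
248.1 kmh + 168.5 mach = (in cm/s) 5.744e+06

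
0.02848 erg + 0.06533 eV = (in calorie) 6.807e-10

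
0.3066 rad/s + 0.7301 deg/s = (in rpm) 3.049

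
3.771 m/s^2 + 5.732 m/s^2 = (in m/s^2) 9.503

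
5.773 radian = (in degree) 330.8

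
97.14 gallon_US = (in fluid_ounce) 1.243e+04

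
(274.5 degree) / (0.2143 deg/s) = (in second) 1281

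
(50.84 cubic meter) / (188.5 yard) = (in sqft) 3.175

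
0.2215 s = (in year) 7.024e-09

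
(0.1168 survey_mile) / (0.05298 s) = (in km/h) 1.277e+04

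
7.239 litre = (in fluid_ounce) 244.8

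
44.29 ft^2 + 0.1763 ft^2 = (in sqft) 44.47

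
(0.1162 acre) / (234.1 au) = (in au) 8.976e-23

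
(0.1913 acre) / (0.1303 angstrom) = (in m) 5.941e+13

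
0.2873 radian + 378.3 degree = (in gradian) 438.6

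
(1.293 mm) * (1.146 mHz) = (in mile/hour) 3.315e-06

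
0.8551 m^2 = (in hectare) 8.551e-05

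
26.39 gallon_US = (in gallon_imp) 21.97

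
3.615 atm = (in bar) 3.663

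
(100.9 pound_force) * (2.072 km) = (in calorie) 2.223e+05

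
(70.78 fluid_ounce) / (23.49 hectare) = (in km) 8.911e-12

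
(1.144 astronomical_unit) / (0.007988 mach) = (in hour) 1.748e+07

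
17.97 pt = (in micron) 6339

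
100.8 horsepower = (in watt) 7.517e+04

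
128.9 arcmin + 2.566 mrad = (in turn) 0.006376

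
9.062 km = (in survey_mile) 5.631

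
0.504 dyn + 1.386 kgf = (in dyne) 1.359e+06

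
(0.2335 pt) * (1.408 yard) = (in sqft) 0.001142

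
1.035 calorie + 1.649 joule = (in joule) 5.979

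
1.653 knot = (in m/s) 0.8504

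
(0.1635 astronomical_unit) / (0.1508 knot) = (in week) 5.213e+05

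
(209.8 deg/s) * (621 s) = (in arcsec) 4.69e+08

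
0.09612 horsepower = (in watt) 71.68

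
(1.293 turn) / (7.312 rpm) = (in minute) 0.1768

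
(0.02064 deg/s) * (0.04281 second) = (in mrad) 0.01542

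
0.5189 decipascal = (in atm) 5.121e-07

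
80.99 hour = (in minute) 4859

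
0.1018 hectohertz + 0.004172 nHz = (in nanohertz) 1.018e+10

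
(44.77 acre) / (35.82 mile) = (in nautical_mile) 0.001697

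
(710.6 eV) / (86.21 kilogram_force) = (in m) 1.347e-19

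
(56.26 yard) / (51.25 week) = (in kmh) 5.975e-06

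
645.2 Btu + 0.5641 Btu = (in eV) 4.252e+24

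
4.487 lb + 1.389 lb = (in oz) 94.02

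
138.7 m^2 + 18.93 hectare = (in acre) 46.81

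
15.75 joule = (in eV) 9.83e+19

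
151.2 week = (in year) 2.9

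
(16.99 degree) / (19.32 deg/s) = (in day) 1.018e-05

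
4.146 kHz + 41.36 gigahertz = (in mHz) 4.136e+13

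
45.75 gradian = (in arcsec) 1.482e+05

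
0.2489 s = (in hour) 6.914e-05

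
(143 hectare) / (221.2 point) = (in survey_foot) 6.012e+07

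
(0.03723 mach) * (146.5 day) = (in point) 4.548e+11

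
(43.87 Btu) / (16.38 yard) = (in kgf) 315.1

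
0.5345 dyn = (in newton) 5.345e-06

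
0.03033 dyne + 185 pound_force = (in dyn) 8.229e+07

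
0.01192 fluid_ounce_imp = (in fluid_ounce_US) 0.01145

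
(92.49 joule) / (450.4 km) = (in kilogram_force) 2.094e-05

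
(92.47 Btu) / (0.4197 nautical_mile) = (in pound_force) 28.22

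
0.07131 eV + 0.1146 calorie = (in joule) 0.4795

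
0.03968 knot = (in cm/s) 2.041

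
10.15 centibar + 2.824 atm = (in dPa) 2.963e+06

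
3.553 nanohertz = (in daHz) 3.553e-10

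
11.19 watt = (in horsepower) 0.01501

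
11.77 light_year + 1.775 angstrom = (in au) 7.443e+05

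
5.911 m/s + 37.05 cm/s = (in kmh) 22.61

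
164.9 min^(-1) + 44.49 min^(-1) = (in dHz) 34.9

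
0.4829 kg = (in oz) 17.03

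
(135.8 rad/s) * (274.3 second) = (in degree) 2.134e+06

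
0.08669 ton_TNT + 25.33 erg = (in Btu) 3.438e+05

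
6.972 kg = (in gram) 6972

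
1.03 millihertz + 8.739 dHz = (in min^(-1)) 52.5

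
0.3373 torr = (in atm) 0.0004438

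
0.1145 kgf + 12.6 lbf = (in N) 57.17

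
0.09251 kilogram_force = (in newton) 0.9072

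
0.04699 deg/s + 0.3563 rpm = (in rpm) 0.3641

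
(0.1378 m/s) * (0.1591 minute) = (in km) 0.001315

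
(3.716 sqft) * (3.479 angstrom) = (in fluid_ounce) 4.061e-06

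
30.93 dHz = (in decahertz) 0.3093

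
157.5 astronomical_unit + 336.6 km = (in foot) 7.73e+13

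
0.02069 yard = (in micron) 1.892e+04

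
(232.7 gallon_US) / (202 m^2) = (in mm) 4.361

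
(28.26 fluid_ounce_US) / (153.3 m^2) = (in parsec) 1.767e-22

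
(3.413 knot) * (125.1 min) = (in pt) 3.736e+07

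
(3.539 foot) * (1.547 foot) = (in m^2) 0.5086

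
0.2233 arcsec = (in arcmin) 0.003722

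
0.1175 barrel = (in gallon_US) 4.935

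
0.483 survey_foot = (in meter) 0.1472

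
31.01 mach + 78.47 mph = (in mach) 31.11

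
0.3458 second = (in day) 4.002e-06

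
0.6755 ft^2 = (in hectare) 6.276e-06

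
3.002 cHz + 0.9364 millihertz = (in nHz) 3.096e+07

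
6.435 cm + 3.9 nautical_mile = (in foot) 2.37e+04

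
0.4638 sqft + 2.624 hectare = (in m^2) 2.624e+04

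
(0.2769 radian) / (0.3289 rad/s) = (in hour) 0.0002339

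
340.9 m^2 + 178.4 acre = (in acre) 178.5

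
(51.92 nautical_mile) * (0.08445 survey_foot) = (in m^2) 2475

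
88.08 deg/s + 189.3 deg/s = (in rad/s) 4.841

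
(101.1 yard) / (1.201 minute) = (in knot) 2.494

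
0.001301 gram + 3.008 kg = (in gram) 3008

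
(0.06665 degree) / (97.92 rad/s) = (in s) 1.188e-05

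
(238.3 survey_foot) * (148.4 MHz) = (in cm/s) 1.078e+12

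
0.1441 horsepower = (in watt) 107.5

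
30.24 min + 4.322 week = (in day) 30.27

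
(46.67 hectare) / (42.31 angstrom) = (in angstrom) 1.103e+24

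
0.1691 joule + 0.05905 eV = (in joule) 0.1691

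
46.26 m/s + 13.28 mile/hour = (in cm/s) 5220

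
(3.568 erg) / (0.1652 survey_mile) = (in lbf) 3.017e-10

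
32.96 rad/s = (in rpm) 314.7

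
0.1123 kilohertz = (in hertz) 112.3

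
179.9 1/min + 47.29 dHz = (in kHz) 0.007727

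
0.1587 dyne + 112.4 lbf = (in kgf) 50.98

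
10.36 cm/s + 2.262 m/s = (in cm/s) 236.6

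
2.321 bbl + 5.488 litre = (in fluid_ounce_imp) 1.318e+04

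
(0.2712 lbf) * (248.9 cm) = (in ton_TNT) 7.176e-10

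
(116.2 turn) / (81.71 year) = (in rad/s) 2.833e-07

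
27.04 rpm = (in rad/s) 2.832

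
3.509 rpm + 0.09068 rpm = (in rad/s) 0.377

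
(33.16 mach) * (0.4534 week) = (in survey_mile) 1.924e+06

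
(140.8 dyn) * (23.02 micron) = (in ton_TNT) 7.747e-18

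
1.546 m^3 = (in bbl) 9.724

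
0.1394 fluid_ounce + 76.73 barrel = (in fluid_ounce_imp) 4.293e+05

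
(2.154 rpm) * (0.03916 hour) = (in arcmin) 1.093e+05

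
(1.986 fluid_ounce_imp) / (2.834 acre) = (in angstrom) 49.2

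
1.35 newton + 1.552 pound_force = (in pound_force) 1.855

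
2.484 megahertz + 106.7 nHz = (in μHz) 2.484e+12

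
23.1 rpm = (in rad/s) 2.419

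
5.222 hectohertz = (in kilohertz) 0.5222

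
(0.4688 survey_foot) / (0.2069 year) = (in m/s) 2.19e-08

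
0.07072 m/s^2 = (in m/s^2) 0.07072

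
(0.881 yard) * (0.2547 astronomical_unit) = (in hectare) 3.069e+06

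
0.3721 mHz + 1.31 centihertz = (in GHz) 1.347e-11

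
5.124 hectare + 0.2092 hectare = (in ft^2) 5.741e+05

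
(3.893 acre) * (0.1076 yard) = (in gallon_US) 4.095e+05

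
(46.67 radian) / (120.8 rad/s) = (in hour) 0.0001073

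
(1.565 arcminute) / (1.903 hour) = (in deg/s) 3.807e-06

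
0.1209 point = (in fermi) 4.265e+10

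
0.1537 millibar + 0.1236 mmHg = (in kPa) 0.03185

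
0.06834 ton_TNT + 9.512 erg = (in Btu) 2.71e+05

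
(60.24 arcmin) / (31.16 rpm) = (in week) 8.879e-09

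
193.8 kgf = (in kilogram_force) 193.8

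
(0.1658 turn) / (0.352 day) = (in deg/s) 0.001963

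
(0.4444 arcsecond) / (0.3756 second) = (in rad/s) 5.736e-06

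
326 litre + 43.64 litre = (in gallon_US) 97.65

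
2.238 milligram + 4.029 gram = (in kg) 0.004031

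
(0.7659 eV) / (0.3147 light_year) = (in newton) 4.122e-35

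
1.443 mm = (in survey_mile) 8.966e-07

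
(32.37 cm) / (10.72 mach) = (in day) 1.026e-09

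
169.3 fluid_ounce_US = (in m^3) 0.005007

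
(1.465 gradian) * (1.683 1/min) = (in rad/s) 0.0006455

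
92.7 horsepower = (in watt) 6.913e+04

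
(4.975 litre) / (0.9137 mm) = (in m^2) 5.445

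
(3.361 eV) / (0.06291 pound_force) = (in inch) 7.576e-17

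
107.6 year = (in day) 3.927e+04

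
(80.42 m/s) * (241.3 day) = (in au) 0.01121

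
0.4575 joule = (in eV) 2.855e+18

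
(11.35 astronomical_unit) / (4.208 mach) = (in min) 1.975e+07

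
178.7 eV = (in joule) 2.863e-17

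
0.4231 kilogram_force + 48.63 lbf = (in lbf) 49.56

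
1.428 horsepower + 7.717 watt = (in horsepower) 1.438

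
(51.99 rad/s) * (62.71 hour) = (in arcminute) 4.035e+10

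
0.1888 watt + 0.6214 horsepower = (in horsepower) 0.6217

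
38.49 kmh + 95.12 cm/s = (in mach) 0.03419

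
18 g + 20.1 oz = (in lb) 1.296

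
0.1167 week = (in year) 0.002238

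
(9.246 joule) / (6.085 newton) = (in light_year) 1.606e-16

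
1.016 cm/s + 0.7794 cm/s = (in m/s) 0.01795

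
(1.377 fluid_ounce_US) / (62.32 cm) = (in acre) 1.615e-08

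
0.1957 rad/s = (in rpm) 1.869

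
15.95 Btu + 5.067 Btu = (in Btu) 21.02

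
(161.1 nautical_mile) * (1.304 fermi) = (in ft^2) 4.188e-09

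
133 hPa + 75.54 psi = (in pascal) 5.341e+05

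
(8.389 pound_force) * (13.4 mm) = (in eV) 3.121e+18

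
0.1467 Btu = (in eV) 9.66e+20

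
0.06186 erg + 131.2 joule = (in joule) 131.2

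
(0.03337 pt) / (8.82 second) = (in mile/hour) 2.986e-06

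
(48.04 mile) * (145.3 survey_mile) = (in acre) 4.467e+06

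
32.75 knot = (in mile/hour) 37.69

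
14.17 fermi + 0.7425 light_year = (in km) 7.025e+12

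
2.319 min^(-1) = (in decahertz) 0.003865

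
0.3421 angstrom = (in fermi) 3.421e+04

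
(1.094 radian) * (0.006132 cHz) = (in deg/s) 0.003844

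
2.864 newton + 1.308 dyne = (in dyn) 2.864e+05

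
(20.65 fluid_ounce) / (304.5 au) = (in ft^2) 1.443e-16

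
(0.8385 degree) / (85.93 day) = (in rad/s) 1.971e-09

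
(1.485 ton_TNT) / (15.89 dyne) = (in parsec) 0.001267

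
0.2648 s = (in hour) 7.356e-05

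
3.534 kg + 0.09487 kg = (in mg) 3.629e+06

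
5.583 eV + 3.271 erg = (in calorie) 7.818e-08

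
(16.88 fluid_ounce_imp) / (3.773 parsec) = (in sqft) 4.434e-20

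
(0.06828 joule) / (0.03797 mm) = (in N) 1798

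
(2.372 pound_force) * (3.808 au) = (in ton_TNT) 1437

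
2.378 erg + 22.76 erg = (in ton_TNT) 6.008e-16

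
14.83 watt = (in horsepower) 0.01989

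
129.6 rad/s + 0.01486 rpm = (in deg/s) 7426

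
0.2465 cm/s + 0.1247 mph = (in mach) 0.000171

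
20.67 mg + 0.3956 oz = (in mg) 1.124e+04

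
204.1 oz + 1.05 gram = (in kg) 5.787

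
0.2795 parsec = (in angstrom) 8.624e+25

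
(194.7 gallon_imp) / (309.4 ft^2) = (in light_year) 3.255e-18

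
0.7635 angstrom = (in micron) 7.635e-05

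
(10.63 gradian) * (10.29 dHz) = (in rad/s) 0.1718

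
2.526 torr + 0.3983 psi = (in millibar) 30.83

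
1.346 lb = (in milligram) 6.105e+05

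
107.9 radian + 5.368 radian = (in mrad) 1.133e+05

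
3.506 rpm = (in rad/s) 0.3671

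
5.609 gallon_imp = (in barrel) 0.1604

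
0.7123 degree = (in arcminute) 42.74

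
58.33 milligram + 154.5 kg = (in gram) 1.545e+05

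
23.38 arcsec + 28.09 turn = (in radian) 176.5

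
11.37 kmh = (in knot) 6.139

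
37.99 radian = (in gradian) 2419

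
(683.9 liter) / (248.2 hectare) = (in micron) 0.2755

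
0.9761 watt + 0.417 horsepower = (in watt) 311.9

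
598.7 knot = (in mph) 689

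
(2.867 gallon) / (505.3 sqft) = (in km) 2.312e-07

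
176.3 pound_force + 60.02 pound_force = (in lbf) 236.3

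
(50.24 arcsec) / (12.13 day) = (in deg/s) 1.332e-08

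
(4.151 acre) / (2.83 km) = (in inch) 233.7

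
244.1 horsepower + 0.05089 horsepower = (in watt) 1.821e+05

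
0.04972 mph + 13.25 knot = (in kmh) 24.62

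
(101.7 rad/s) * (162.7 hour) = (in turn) 9.48e+06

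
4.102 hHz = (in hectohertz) 4.102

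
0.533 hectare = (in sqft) 5.737e+04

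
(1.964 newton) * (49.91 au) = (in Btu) 1.39e+10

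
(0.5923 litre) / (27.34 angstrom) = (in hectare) 21.66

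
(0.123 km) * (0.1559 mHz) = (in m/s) 0.01918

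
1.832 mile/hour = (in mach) 0.002405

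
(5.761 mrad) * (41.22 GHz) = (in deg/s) 1.361e+10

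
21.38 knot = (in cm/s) 1100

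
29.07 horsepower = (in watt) 2.168e+04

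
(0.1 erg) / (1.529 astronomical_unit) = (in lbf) 9.828e-21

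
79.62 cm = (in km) 0.0007962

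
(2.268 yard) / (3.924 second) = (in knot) 1.027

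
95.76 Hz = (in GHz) 9.576e-08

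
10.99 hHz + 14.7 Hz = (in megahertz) 0.001114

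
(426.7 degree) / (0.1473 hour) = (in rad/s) 0.01404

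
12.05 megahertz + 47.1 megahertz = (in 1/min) 3.549e+09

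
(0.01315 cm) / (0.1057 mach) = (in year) 1.159e-13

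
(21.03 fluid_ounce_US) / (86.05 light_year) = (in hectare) 7.64e-26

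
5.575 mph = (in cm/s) 249.2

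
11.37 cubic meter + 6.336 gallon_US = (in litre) 1.139e+04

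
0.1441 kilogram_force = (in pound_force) 0.3177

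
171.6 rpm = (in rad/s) 17.97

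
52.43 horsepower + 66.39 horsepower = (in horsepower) 118.8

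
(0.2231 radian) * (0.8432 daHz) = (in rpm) 17.96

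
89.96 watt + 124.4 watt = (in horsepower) 0.2875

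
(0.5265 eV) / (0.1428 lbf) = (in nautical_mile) 7.171e-23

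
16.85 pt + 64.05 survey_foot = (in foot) 64.07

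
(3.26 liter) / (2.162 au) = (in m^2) 1.008e-14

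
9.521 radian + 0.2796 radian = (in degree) 561.5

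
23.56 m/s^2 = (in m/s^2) 23.56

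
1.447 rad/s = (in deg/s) 82.91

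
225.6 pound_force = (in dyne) 1.004e+08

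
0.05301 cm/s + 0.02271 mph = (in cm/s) 1.068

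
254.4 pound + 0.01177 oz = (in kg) 115.4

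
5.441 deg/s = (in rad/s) 0.09496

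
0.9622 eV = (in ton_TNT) 3.685e-29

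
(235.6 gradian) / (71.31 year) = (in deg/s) 9.429e-08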